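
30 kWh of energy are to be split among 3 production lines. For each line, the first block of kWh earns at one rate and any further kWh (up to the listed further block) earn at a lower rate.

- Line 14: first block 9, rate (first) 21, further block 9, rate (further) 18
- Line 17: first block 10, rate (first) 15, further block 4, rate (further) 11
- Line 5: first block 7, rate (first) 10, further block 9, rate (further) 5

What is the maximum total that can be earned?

523

Rank every tier by rate: Line 14/first 21 > Line 14/second 18 > Line 17/first 15 > Line 17/second 11 > Line 5/first 10 > Line 5/second 5.
Fill Line 14 first block (9 at 21) → 21 left.
Fill Line 14 second block (9 at 18) → 12 left.
Line 17 first at 15: fill all 10 → 2 left.
2 remain; put them into Line 17 second at 11.
Total = 21×9 + 18×9 + 15×10 + 11×2 = 523.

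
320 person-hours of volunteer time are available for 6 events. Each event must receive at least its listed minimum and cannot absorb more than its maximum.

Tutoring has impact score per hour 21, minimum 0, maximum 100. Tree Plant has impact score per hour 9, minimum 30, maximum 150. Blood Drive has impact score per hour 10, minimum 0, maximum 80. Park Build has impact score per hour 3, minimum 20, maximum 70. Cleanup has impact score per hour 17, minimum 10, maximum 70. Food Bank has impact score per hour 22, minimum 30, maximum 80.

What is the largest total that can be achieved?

5580

Meeting every minimum uses 0+30+0+20+10+30 = 90 person-hours, leaving 230.
Highest impact score per hour first: Food Bank 22 > Tutoring 21 > Cleanup 17 > Blood Drive 10 > Tree Plant 9 > Park Build 3.
Give Food Bank 50 more to hit its cap of 80 ; 180 left.
Give Tutoring 100 more to hit its cap of 100 ; 80 left.
Cleanup takes 60 more to reach its cap of 70 ; 20 left.
Only 20 left; Blood Drive takes them to reach 20.
Total = 21×100 + 9×30 + 10×20 + 3×20 + 17×70 + 22×80 = 5580.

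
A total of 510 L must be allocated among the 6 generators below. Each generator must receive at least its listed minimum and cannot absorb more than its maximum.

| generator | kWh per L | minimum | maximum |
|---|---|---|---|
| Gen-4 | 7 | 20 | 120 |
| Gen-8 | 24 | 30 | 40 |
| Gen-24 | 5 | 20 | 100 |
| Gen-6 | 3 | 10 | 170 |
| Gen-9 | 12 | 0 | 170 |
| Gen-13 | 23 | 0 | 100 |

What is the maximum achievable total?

6520

Meeting every minimum uses 20+30+20+10+0+0 = 80 L, leaving 430.
Rank by kWh per L: Gen-8 24 > Gen-13 23 > Gen-9 12 > Gen-4 7 > Gen-24 5 > Gen-6 3.
Give Gen-8 10 more to hit its cap of 40 — 420 left.
Give Gen-13 100 more to hit its cap of 100 — 320 left.
Give Gen-9 170 more to hit its cap of 170 — 150 left.
Gen-4 takes 100 more to reach its cap of 120 — 50 left.
Gen-24: +50 (room for 80) → 70. Pool exhausted.
Total = 7×120 + 24×40 + 5×70 + 3×10 + 12×170 + 23×100 = 6520.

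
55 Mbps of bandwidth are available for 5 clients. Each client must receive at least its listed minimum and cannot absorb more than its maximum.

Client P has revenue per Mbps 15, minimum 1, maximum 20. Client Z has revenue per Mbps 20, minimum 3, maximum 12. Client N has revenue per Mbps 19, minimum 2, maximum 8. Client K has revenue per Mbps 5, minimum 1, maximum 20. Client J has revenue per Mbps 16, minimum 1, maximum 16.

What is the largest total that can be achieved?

923

Meeting every minimum uses 1+3+2+1+1 = 8 Mbps, leaving 47.
Rank by revenue per Mbps: Client Z 20 > Client N 19 > Client J 16 > Client P 15 > Client K 5.
Client Z: +9 to 12 (cap) ; 38 left.
Client N: +6 to 8 (cap) ; 32 left.
Client J: +15 to 16 (cap) ; 17 left.
Client P: +17 (room for 19) → 18. Pool exhausted.
Total = 15×18 + 20×12 + 19×8 + 5×1 + 16×16 = 923.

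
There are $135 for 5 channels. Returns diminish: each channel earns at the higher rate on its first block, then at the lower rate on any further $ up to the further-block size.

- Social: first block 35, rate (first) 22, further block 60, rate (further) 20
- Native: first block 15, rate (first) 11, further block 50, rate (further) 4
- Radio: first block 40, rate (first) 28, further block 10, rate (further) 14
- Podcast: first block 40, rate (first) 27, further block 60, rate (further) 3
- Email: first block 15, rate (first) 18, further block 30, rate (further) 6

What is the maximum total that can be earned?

3370

Treat each block as its own option and order by rate: Radio/T1 28 > Podcast/T1 27 > Social/T1 22 > Social/T2 20 > Email/T1 18 > Radio/T2 14 > Native/T1 11 > Email/T2 6 > Native/T2 4 > Podcast/T2 3.
Radio/T1 (28): +40 → 95 left.
Podcast/T1 (27): +40 → 55 left.
Fill Social T1 block (35 at 22) → 20 left.
Social/T2: +20 of 60 at 20; pool empty.
Total = 28×40 + 27×40 + 22×35 + 20×20 = 3370.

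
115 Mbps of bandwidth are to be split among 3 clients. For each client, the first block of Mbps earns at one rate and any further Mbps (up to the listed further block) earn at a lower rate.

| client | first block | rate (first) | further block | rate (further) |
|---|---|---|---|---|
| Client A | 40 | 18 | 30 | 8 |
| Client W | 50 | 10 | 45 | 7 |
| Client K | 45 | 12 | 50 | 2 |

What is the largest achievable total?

1560

Treat each block as its own option and order by rate: Client A/first 18 > Client K/first 12 > Client W/first 10 > Client A/second 8 > Client W/second 7 > Client K/second 2.
Client A first at 18: fill all 40 — 75 left.
Client K first at 12: fill all 45 — 30 left.
Client W first at 10: only 30 left, fill 30.
Total = 18×40 + 12×45 + 10×30 = 1560.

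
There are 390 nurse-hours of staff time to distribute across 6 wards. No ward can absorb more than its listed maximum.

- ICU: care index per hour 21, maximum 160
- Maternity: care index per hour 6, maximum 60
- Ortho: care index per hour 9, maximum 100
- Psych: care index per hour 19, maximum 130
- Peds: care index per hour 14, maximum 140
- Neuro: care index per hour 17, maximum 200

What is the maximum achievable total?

7530

Highest care index per hour first: ICU 21 > Psych 19 > Neuro 17 > Peds 14 > Ortho 9 > Maternity 6.
ICU: +160 to 160 (cap) — 230 left.
Psych: +130 to 130 (cap) — 100 left.
Neuro has room for 200 but only 100 remain, so it gets 100.
Total = 21×160 + 19×130 + 17×100 = 7530.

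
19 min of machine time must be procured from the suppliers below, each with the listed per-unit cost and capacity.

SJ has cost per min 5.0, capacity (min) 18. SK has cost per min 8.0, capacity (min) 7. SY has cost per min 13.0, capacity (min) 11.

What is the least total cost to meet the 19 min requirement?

Fill from the cheapest supplier first.
Take 18 from SJ at 5.0 — need 1 more.
Take 1 from SK at 8.0 to finish.
SY: unused.
Cost = 18×5.0 + 1×8.0 = 98.

98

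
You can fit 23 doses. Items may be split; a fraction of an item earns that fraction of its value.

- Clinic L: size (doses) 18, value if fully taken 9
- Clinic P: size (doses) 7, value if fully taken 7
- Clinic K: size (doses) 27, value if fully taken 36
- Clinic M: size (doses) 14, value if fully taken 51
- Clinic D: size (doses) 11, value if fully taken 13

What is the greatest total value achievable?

Best value per unit of size first: Clinic M 51/14≈3.64, Clinic K 36/27≈1.33, Clinic D 13/11≈1.18, Clinic P 7/7≈1, Clinic L 9/18≈0.5.
Take all of Clinic M (14 doses, value 51) — 9 doses left.
Fill the last 9 doses with part of Clinic K: 9/27 of it earns 12.
Total value = 63.

63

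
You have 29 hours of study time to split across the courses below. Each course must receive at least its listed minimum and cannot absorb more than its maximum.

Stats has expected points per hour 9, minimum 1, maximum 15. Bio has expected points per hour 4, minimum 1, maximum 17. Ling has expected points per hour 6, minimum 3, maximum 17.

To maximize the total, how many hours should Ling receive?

13

Meeting every minimum uses 1+1+3 = 5 hours, leaving 24.
Order the courses by expected points per hour: Stats 9 > Ling 6 > Bio 4.
Give Stats 14 more to hit its cap of 15 ; 10 left.
Only 10 left; Ling takes them to reach 13.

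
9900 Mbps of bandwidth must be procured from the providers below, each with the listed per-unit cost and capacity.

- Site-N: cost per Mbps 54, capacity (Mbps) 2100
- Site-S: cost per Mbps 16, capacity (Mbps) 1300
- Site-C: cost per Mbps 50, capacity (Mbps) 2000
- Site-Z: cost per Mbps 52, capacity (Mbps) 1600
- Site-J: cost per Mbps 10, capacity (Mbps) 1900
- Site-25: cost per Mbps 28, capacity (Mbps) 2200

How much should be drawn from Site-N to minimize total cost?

Cheapest first:
Site-J (10): use full 1900 — 8000 Mbps to go.
Site-S (16): use full 1300 — 6700 Mbps to go.
Site-25 (28): use full 2200 — 4500 Mbps to go.
Site-C at 50: take all 2000 Mbps — 2500 still needed.
Site-Z at 52: take all 1600 Mbps — 900 still needed.
Site-N at 54: take 900 of its 2100 — requirement met.

900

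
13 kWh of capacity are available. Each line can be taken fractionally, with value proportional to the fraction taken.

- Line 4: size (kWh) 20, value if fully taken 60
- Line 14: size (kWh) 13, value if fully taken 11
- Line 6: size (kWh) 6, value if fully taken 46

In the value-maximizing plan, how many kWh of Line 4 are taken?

Best value per unit of size first: Line 6 46/6≈7.67, Line 4 60/20≈3, Line 14 11/13≈0.846.
Take all of Line 6 (6 kWh, value 46) ; 7 kWh left.
Only 7 kWh remain; take 7/20 of Line 4 for value 60×7/20 = 21.

7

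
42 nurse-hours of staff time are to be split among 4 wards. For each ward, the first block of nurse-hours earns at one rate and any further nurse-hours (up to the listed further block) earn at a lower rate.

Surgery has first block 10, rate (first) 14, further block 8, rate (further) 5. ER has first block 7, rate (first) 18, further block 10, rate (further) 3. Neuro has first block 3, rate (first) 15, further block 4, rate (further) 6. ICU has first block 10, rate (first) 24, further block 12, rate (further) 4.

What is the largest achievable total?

Order all 8 blocks by rate: ICU/T1 24 > ER/T1 18 > Neuro/T1 15 > Surgery/T1 14 > Neuro/T2 6 > Surgery/T2 5 > ICU/T2 4 > ER/T2 3.
ICU T1 at 24: fill all 10 → 32 left.
Fill ER T1 block (7 at 18) → 25 left.
Neuro T1 at 15: fill all 3 → 22 left.
Fill Surgery T1 block (10 at 14) → 12 left.
Neuro T2 at 6: fill all 4 → 8 left.
Surgery/T2 (5): +8 → 0 left.
Total = 24×10 + 18×7 + 15×3 + 14×10 + 6×4 + 5×8 = 615.

615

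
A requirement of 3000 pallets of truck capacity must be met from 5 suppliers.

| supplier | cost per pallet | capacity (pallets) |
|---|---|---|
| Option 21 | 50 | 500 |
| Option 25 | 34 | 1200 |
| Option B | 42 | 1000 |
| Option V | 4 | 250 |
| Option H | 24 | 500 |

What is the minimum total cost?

Use suppliers in increasing cost order.
Option V (4): use full 250 — 2750 pallets to go.
Option H (24): use full 500 — 2250 pallets to go.
Option 25 at 34: take all 1200 pallets — 1050 still needed.
Take 1000 from Option B at 42 — need 50 more.
Take 50 from Option 21 at 50 to finish.
Cost = 250×4 + 500×24 + 1200×34 + 1000×42 + 50×50 = 98300.

98300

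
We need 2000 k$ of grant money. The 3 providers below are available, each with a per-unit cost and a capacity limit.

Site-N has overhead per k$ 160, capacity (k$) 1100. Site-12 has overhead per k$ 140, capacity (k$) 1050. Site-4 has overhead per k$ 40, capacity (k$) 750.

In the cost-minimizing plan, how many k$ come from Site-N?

Use providers in increasing cost order.
Take 750 from Site-4 at 40 — need 1250 more.
Take 1050 from Site-12 at 140 — need 200 more.
Site-N at 160: take 200 of its 1100 — requirement met.

200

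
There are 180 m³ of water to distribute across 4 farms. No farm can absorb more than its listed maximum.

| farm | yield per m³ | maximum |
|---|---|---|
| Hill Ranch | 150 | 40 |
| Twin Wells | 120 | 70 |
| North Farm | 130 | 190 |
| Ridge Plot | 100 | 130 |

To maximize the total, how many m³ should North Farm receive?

Order the farms by yield per m³: Hill Ranch 150 > North Farm 130 > Twin Wells 120 > Ridge Plot 100.
Hill Ranch takes 40 to reach its cap of 40 ; 140 left.
North Farm has room for 190 but only 140 remain, so it gets 140.

140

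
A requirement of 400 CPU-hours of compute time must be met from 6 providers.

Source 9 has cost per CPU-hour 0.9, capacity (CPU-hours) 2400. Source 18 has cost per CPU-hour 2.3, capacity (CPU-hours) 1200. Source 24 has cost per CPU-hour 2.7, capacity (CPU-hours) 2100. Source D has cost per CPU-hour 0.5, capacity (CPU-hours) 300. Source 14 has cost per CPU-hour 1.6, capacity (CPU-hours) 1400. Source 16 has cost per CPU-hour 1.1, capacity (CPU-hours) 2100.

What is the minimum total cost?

240

Fill from the cheapest provider first.
Source D at 0.5: take all 300 CPU-hours → 100 still needed.
Source 9 (0.9): take the remaining 100 → done.
Source 16, Source 14, Source 18, Source 24: unused.
Cost = 300×0.5 + 100×0.9 = 240.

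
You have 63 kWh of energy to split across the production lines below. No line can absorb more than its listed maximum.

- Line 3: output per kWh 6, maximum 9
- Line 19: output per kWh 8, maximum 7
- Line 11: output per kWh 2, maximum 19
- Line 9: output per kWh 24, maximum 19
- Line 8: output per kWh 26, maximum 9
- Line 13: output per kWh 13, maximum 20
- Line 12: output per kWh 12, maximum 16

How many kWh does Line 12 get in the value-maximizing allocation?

15

Rank by output per kWh: Line 8 26 > Line 9 24 > Line 13 13 > Line 12 12 > Line 19 8 > Line 3 6 > Line 11 2.
Line 8 takes 9 to reach its cap of 9 → 54 left.
Line 9: +19 to 19 (cap) → 35 left.
Give Line 13 20 to hit its cap of 20 → 15 left.
Line 12 has room for 16 but only 15 remain, so it gets 15.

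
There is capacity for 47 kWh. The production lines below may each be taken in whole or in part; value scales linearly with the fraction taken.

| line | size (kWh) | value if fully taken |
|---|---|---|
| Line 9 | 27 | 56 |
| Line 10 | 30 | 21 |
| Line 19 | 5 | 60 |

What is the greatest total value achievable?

Sort by value density: Line 19 60/5≈12, Line 9 56/27≈2.07, Line 10 21/30≈0.7.
Line 19: take in full, 5 kWh for value 60 → 42 left.
Line 9: take in full, 27 kWh for value 56 → 15 left.
15 kWh left: a 15/30 share of Line 10 gives 21×15/30 = 10.5.
Total value = 126.5.

126.5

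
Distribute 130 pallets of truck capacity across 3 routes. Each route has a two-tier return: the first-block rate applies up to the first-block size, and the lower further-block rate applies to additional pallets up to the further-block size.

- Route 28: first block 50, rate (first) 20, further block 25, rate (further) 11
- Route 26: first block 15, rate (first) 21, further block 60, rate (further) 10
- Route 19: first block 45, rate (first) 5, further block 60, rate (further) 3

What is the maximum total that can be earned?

1990

Order all 6 blocks by rate: Route 26/first 21 > Route 28/first 20 > Route 28/second 11 > Route 26/second 10 > Route 19/first 5 > Route 19/second 3.
Fill Route 26 first block (15 at 21) → 115 left.
Route 28/first (20): +50 → 65 left.
Route 28 second at 11: fill all 25 → 40 left.
Route 26/second: +40 of 60 at 10; pool empty.
Total = 21×15 + 20×50 + 11×25 + 10×40 = 1990.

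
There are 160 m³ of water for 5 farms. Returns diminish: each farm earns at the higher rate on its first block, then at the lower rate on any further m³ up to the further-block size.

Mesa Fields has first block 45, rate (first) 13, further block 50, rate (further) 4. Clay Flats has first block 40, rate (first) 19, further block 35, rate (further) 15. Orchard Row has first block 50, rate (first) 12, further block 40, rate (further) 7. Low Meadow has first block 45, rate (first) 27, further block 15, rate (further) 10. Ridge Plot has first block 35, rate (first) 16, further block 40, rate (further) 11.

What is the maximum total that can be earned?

3125

Rank every tier by rate: Low Meadow/T1 27 > Clay Flats/T1 19 > Ridge Plot/T1 16 > Clay Flats/T2 15 > Mesa Fields/T1 13 > Orchard Row/T1 12 > Ridge Plot/T2 11 > Low Meadow/T2 10 > Orchard Row/T2 7 > Mesa Fields/T2 4.
Fill Low Meadow T1 block (45 at 27) — 115 left.
Clay Flats/T1 (19): +40 — 75 left.
Ridge Plot/T1 (16): +35 — 40 left.
Clay Flats/T2 (15): +35 — 5 left.
Mesa Fields/T1: +5 of 45 at 13; pool empty.
Total = 27×45 + 19×40 + 16×35 + 15×35 + 13×5 = 3125.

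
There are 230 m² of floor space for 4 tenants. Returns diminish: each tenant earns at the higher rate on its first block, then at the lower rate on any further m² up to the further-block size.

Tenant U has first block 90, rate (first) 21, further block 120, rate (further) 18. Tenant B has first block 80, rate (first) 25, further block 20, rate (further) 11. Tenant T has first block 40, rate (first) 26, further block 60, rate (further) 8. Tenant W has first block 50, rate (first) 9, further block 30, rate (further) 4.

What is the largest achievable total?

5290

Treat each block as its own option and order by rate: Tenant T/first 26 > Tenant B/first 25 > Tenant U/first 21 > Tenant U/second 18 > Tenant B/second 11 > Tenant W/first 9 > Tenant T/second 8 > Tenant W/second 4.
Tenant T first at 26: fill all 40 — 190 left.
Fill Tenant B first block (80 at 25) — 110 left.
Tenant U/first (21): +90 — 20 left.
20 remain; put them into Tenant U second at 18.
Total = 26×40 + 25×80 + 21×90 + 18×20 = 5290.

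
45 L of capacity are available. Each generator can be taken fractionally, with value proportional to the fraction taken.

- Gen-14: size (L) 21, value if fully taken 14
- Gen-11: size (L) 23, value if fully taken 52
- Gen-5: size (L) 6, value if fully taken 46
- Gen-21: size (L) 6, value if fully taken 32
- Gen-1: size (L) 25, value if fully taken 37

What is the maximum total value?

Sort by value density: Gen-5 46/6≈7.67, Gen-21 32/6≈5.33, Gen-11 52/23≈2.26, Gen-1 37/25≈1.48, Gen-14 14/21≈0.667.
Gen-5: take in full, 6 L for value 46 ; 39 left.
Take all of Gen-21 (6 L, value 32) ; 33 L left.
All 23 L of Gen-11 fit (value 52) ; 10 remain.
Only 10 L remain; take 10/25 of Gen-1 for value 37×10/25 = 14.8.
Total value = 144.8.

144.8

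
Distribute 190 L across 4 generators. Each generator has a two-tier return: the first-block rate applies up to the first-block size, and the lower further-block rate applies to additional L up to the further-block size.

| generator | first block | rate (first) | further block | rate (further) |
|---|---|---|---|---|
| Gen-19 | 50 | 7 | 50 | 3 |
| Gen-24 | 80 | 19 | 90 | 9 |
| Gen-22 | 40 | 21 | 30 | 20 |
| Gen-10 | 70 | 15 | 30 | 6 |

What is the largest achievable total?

3560

Treat each block as its own option and order by rate: Gen-22/tier1 21 > Gen-22/tier2 20 > Gen-24/tier1 19 > Gen-10/tier1 15 > Gen-24/tier2 9 > Gen-19/tier1 7 > Gen-10/tier2 6 > Gen-19/tier2 3.
Gen-22 tier1 at 21: fill all 40 → 150 left.
Gen-22/tier2 (20): +30 → 120 left.
Gen-24 tier1 at 19: fill all 80 → 40 left.
40 remain; put them into Gen-10 tier1 at 15.
Total = 21×40 + 20×30 + 19×80 + 15×40 = 3560.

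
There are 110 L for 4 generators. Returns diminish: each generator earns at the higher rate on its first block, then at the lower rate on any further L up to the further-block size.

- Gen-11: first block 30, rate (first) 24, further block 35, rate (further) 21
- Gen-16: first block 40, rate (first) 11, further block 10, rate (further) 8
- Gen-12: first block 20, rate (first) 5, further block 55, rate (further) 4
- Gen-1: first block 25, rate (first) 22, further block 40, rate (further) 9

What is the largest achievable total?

Order all 8 blocks by rate: Gen-11/T1 24 > Gen-1/T1 22 > Gen-11/T2 21 > Gen-16/T1 11 > Gen-1/T2 9 > Gen-16/T2 8 > Gen-12/T1 5 > Gen-12/T2 4.
Gen-11 T1 at 24: fill all 30 ; 80 left.
Gen-1 T1 at 22: fill all 25 ; 55 left.
Gen-11 T2 at 21: fill all 35 ; 20 left.
Gen-16 T1 at 11: only 20 left, fill 20.
Total = 24×30 + 22×25 + 21×35 + 11×20 = 2225.

2225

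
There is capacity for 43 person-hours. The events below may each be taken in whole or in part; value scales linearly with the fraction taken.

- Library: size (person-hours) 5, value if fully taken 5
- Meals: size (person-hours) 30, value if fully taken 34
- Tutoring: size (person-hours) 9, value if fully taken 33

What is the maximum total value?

71

Best value per unit of size first: Tutoring 33/9≈3.67, Meals 34/30≈1.13, Library 5/5≈1.
All 9 person-hours of Tutoring fit (value 33) ; 34 remain.
Take all of Meals (30 person-hours, value 34) ; 4 person-hours left.
Fill the last 4 person-hours with part of Library: 4/5 of it earns 4.
Total value = 71.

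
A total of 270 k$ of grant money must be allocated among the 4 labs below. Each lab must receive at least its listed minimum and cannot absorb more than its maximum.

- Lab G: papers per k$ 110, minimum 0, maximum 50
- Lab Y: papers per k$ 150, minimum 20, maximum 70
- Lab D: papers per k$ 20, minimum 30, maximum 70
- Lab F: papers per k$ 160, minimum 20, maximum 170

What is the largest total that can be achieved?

Meeting every minimum uses 0+20+30+20 = 70 k$, leaving 200.
Rank by papers per k$: Lab F 160 > Lab Y 150 > Lab G 110 > Lab D 20.
Lab F takes 150 more to reach its cap of 170 ; 50 left.
Lab Y: +50 to 70 (cap) ; 0 left.
Total = 150×70 + 20×30 + 160×170 = 38300.

38300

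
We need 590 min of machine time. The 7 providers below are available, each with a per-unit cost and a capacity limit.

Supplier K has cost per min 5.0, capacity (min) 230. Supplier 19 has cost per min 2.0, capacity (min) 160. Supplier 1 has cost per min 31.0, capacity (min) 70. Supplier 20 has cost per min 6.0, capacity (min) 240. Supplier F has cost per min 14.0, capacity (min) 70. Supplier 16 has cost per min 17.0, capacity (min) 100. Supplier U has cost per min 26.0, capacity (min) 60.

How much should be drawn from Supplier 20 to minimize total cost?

Use providers in increasing cost order.
Supplier 19 (2.0): use full 160 → 430 min to go.
Supplier K at 5.0: take all 230 min → 200 still needed.
Supplier 20 (6.0): take the remaining 200 → done.
Supplier F, Supplier 16, Supplier U, Supplier 1: unused.

200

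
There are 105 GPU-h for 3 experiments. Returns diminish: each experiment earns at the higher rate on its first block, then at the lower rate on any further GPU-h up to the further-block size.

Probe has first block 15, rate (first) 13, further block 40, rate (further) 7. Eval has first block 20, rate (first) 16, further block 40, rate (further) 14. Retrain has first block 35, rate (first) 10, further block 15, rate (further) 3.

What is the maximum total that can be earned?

1375

Rank every tier by rate: Eval/first 16 > Eval/second 14 > Probe/first 13 > Retrain/first 10 > Probe/second 7 > Retrain/second 3.
Eval/first (16): +20 → 85 left.
Eval second at 14: fill all 40 → 45 left.
Probe/first (13): +15 → 30 left.
30 remain; put them into Retrain first at 10.
Total = 16×20 + 14×40 + 13×15 + 10×30 = 1375.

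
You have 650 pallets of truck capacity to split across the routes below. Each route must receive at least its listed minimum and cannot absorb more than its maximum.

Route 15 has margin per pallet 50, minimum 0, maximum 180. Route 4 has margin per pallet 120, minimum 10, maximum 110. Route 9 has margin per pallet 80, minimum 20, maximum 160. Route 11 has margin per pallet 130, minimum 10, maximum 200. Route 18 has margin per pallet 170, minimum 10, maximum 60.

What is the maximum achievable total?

68200

Meeting every minimum uses 0+10+20+10+10 = 50 pallets, leaving 600.
Order the routes by margin per pallet: Route 18 170 > Route 11 130 > Route 4 120 > Route 9 80 > Route 15 50.
Route 18: +50 to 60 (cap) → 550 left.
Route 11: +190 to 200 (cap) → 360 left.
Route 4 takes 100 more to reach its cap of 110 → 260 left.
Route 9 takes 140 more to reach its cap of 160 → 120 left.
Only 120 left; Route 15 takes them to reach 120.
Total = 50×120 + 120×110 + 80×160 + 130×200 + 170×60 = 68200.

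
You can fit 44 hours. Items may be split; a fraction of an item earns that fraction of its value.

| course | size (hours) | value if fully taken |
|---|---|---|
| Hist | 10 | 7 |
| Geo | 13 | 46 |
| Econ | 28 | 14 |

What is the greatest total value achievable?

63.5

Sort by value density: Geo 46/13≈3.54, Hist 7/10≈0.7, Econ 14/28≈0.5.
Geo: take in full, 13 hours for value 46 ; 31 left.
All 10 hours of Hist fit (value 7) ; 21 remain.
Fill the last 21 hours with part of Econ: 21/28 of it earns 10.5.
Total value = 63.5.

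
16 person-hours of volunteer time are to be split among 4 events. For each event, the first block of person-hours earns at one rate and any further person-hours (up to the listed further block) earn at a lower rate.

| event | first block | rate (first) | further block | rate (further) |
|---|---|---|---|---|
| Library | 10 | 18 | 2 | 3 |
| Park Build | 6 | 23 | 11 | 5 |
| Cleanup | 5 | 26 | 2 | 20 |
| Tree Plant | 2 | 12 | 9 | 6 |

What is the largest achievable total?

362

Rank every tier by rate: Cleanup/tier1 26 > Park Build/tier1 23 > Cleanup/tier2 20 > Library/tier1 18 > Tree Plant/tier1 12 > Tree Plant/tier2 6 > Park Build/tier2 5 > Library/tier2 3.
Fill Cleanup tier1 block (5 at 26) — 11 left.
Park Build/tier1 (23): +6 — 5 left.
Cleanup/tier2 (20): +2 — 3 left.
Library tier1 at 18: only 3 left, fill 3.
Total = 26×5 + 23×6 + 20×2 + 18×3 = 362.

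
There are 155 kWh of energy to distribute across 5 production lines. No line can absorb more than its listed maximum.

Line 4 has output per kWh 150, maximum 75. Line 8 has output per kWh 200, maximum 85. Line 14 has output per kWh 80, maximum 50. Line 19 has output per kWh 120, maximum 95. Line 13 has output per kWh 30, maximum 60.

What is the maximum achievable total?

27500

Order the production lines by output per kWh: Line 8 200 > Line 4 150 > Line 19 120 > Line 14 80 > Line 13 30.
Line 8: +85 to 85 (cap) — 70 left.
Only 70 left; Line 4 takes them to reach 70.
Total = 150×70 + 200×85 = 27500.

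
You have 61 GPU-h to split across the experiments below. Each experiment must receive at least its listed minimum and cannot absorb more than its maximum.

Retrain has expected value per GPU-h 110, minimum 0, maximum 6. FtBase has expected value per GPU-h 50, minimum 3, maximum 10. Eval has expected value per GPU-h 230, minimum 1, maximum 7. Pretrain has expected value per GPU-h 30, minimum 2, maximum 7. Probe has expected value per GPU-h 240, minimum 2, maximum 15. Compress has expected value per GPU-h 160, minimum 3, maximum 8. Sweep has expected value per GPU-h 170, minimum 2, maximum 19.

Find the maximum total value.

Meeting every minimum uses 0+3+1+2+2+3+2 = 13 GPU-h, leaving 48.
Order the experiments by expected value per GPU-h: Probe 240 > Eval 230 > Sweep 170 > Compress 160 > Retrain 110 > FtBase 50 > Pretrain 30.
Give Probe 13 more to hit its cap of 15 → 35 left.
Eval: +6 to 7 (cap) → 29 left.
Sweep: +17 to 19 (cap) → 12 left.
Compress: +5 to 8 (cap) → 7 left.
Give Retrain 6 more to hit its cap of 6 → 1 left.
FtBase has room for 7 more but only 1 remain, so it gets 4.
Total = 110×6 + 50×4 + 230×7 + 30×2 + 240×15 + 160×8 + 170×19 = 10640.

10640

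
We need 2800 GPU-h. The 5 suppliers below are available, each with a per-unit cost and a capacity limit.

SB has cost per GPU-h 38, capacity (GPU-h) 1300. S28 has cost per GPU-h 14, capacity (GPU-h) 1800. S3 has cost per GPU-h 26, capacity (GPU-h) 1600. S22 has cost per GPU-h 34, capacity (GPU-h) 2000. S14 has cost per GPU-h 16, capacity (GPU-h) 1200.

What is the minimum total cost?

Fill from the cheapest supplier first.
S28 at 14: take all 1800 GPU-h → 1000 still needed.
S14 at 16: take 1000 of its 1200 → requirement met.
S3, S22, SB: unused.
Cost = 1800×14 + 1000×16 = 41200.

41200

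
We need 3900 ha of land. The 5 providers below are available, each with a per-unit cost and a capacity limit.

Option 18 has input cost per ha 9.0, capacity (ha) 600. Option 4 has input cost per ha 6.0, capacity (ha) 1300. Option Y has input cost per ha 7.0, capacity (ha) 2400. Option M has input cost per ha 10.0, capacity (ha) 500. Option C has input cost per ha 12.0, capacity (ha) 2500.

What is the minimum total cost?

Cheapest first:
Take 1300 from Option 4 at 6.0 — need 2600 more.
Option Y (7.0): use full 2400 — 200 ha to go.
Take 200 from Option 18 at 9.0 to finish.
Option M, Option C: unused.
Cost = 1300×6.0 + 2400×7.0 + 200×9.0 = 26400.

26400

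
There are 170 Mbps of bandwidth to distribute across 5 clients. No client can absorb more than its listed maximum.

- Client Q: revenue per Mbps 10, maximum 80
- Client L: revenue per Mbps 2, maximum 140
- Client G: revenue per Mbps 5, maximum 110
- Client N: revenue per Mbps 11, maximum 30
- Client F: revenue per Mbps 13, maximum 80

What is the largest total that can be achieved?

1970

Order the clients by revenue per Mbps: Client F 13 > Client N 11 > Client Q 10 > Client G 5 > Client L 2.
Client F takes 80 to reach its cap of 80 → 90 left.
Give Client N 30 to hit its cap of 30 → 60 left.
Only 60 left; Client Q takes them to reach 60.
Total = 10×60 + 11×30 + 13×80 = 1970.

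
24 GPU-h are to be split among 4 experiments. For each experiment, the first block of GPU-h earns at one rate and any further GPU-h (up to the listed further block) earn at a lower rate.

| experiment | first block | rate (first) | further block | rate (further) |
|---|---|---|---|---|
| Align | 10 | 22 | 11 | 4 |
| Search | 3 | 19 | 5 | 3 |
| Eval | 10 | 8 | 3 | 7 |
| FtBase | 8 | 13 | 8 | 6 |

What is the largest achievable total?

405

Rank every tier by rate: Align/tier1 22 > Search/tier1 19 > FtBase/tier1 13 > Eval/tier1 8 > Eval/tier2 7 > FtBase/tier2 6 > Align/tier2 4 > Search/tier2 3.
Align tier1 at 22: fill all 10 ; 14 left.
Search/tier1 (19): +3 ; 11 left.
FtBase tier1 at 13: fill all 8 ; 3 left.
Eval/tier1: +3 of 10 at 8; pool empty.
Total = 22×10 + 19×3 + 13×8 + 8×3 = 405.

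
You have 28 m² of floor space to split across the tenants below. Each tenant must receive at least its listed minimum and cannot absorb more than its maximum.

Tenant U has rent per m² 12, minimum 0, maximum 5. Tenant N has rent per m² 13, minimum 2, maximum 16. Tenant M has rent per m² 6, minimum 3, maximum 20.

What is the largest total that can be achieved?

310

Meeting every minimum uses 0+2+3 = 5 m², leaving 23.
Order the tenants by rent per m²: Tenant N 13 > Tenant U 12 > Tenant M 6.
Give Tenant N 14 more to hit its cap of 16 ; 9 left.
Give Tenant U 5 more to hit its cap of 5 ; 4 left.
Tenant M has room for 17 more but only 4 remain, so it gets 7.
Total = 12×5 + 13×16 + 6×7 = 310.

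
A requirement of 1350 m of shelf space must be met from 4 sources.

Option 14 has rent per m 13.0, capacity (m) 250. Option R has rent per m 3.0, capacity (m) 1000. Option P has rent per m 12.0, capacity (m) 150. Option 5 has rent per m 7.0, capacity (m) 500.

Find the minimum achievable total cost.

Use sources in increasing cost order.
Option R at 3.0: take all 1000 m — 350 still needed.
Option 5 at 7.0: take 350 of its 500 — requirement met.
Option P, Option 14: unused.
Cost = 1000×3.0 + 350×7.0 = 5450.

5450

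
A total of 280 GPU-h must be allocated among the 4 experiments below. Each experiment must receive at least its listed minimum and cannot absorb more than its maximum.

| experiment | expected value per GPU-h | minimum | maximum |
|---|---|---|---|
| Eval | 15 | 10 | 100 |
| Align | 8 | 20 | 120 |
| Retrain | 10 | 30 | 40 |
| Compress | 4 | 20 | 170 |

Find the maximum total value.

2940

Meeting every minimum uses 10+20+30+20 = 80 GPU-h, leaving 200.
Highest expected value per GPU-h first: Eval 15 > Retrain 10 > Align 8 > Compress 4.
Eval takes 90 more to reach its cap of 100 → 110 left.
Retrain takes 10 more to reach its cap of 40 → 100 left.
Align takes 100 more to reach its cap of 120 → 0 left.
Total = 15×100 + 8×120 + 10×40 + 4×20 = 2940.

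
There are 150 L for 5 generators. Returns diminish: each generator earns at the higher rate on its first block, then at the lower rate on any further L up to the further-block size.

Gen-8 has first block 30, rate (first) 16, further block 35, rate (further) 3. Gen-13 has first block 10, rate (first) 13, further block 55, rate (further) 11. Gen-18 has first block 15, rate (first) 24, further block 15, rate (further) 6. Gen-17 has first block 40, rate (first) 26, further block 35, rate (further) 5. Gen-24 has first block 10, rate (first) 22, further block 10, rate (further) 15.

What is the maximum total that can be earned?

2765

Rank every tier by rate: Gen-17/tier1 26 > Gen-18/tier1 24 > Gen-24/tier1 22 > Gen-8/tier1 16 > Gen-24/tier2 15 > Gen-13/tier1 13 > Gen-13/tier2 11 > Gen-18/tier2 6 > Gen-17/tier2 5 > Gen-8/tier2 3.
Fill Gen-17 tier1 block (40 at 26) → 110 left.
Gen-18 tier1 at 24: fill all 15 → 95 left.
Gen-24 tier1 at 22: fill all 10 → 85 left.
Gen-8 tier1 at 16: fill all 30 → 55 left.
Gen-24 tier2 at 15: fill all 10 → 45 left.
Fill Gen-13 tier1 block (10 at 13) → 35 left.
Gen-13/tier2: +35 of 55 at 11; pool empty.
Total = 26×40 + 24×15 + 22×10 + 16×30 + 15×10 + 13×10 + 11×35 = 2765.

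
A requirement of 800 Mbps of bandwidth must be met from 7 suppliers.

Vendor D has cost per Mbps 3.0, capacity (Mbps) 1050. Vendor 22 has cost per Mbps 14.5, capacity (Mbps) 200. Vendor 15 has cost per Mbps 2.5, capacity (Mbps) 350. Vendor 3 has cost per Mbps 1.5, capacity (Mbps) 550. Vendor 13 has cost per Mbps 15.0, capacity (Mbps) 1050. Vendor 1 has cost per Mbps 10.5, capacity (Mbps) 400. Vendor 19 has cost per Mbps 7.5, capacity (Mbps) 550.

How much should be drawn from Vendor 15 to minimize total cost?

250

Use suppliers in increasing cost order.
Vendor 3 (1.5): use full 550 — 250 Mbps to go.
Take 250 from Vendor 15 at 2.5 to finish.
Vendor D, Vendor 19, Vendor 1, Vendor 22, Vendor 13: unused.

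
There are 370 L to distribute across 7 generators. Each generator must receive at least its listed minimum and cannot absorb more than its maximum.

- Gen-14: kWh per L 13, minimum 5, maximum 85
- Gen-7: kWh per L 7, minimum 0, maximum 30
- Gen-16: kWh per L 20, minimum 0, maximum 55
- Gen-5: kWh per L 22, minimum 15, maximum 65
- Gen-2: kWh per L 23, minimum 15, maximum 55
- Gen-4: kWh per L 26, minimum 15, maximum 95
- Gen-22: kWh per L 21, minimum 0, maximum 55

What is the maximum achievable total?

Meeting every minimum uses 5+0+0+15+15+15+0 = 50 L, leaving 320.
Order the generators by kWh per L: Gen-4 26 > Gen-2 23 > Gen-5 22 > Gen-22 21 > Gen-16 20 > Gen-14 13 > Gen-7 7.
Gen-4 takes 80 more to reach its cap of 95 → 240 left.
Gen-2: +40 to 55 (cap) → 200 left.
Give Gen-5 50 more to hit its cap of 65 → 150 left.
Gen-22: +55 to 55 (cap) → 95 left.
Give Gen-16 55 more to hit its cap of 55 → 40 left.
Only 40 left; Gen-14 takes them to reach 45.
Total = 13×45 + 20×55 + 22×65 + 23×55 + 26×95 + 21×55 = 8005.

8005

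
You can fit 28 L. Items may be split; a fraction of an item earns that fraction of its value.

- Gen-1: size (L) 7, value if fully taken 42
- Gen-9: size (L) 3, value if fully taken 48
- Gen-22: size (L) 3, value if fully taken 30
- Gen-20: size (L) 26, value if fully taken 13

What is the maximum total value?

127.5

Sort by value density: Gen-9 48/3≈16, Gen-22 30/3≈10, Gen-1 42/7≈6, Gen-20 13/26≈0.5.
Take all of Gen-9 (3 L, value 48) ; 25 L left.
Take all of Gen-22 (3 L, value 30) ; 22 L left.
All 7 L of Gen-1 fit (value 42) ; 15 remain.
Fill the last 15 L with part of Gen-20: 15/26 of it earns 7.5.
Total value = 127.5.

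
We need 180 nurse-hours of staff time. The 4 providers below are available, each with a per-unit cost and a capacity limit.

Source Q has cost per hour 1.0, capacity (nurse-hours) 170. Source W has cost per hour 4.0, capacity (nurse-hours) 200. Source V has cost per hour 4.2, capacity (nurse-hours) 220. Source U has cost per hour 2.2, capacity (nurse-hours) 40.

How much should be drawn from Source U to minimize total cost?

10

Cheapest first:
Take 170 from Source Q at 1.0 — need 10 more.
Source U (2.2): take the remaining 10 — done.
Source W, Source V: unused.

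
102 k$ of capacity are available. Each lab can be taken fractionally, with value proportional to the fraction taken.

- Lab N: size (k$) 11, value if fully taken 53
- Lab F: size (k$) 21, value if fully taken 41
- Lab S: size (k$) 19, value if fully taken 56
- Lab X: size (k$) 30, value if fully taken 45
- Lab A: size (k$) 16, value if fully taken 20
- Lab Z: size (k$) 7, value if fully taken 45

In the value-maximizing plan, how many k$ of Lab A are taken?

Rank by value-to-size ratio: Lab Z 45/7≈6.43, Lab N 53/11≈4.82, Lab S 56/19≈2.95, Lab F 41/21≈1.95, Lab X 45/30≈1.5, Lab A 20/16≈1.25.
All 7 k$ of Lab Z fit (value 45) → 95 remain.
All 11 k$ of Lab N fit (value 53) → 84 remain.
Take all of Lab S (19 k$, value 56) → 65 k$ left.
Lab F: take in full, 21 k$ for value 41 → 44 left.
Take all of Lab X (30 k$, value 45) → 14 k$ left.
Only 14 k$ remain; take 14/16 of Lab A for value 20×14/16 = 17.5.

14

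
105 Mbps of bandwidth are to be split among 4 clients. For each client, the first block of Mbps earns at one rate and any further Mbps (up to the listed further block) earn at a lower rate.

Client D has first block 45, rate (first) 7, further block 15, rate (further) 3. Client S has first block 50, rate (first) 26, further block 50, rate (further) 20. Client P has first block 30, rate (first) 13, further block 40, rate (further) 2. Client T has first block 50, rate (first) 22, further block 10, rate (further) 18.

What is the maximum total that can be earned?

Rank every tier by rate: Client S/tier1 26 > Client T/tier1 22 > Client S/tier2 20 > Client T/tier2 18 > Client P/tier1 13 > Client D/tier1 7 > Client D/tier2 3 > Client P/tier2 2.
Client S tier1 at 26: fill all 50 → 55 left.
Client T tier1 at 22: fill all 50 → 5 left.
5 remain; put them into Client S tier2 at 20.
Total = 26×50 + 22×50 + 20×5 = 2500.

2500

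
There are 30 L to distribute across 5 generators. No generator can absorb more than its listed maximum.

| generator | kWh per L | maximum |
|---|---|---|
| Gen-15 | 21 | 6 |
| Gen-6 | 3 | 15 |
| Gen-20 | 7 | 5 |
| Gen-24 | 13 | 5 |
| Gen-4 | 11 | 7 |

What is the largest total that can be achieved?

Order the generators by kWh per L: Gen-15 21 > Gen-24 13 > Gen-4 11 > Gen-20 7 > Gen-6 3.
Give Gen-15 6 to hit its cap of 6 ; 24 left.
Gen-24: +5 to 5 (cap) ; 19 left.
Gen-4: +7 to 7 (cap) ; 12 left.
Gen-20 takes 5 to reach its cap of 5 ; 7 left.
Only 7 left; Gen-6 takes them to reach 7.
Total = 21×6 + 3×7 + 7×5 + 13×5 + 11×7 = 324.

324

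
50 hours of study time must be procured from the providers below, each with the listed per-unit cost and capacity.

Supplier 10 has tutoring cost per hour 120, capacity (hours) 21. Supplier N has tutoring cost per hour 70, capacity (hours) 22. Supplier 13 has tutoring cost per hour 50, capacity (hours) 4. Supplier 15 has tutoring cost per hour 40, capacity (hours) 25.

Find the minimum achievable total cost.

Use providers in increasing cost order.
Take 25 from Supplier 15 at 40 ; need 25 more.
Supplier 13 at 50: take all 4 hours ; 21 still needed.
Supplier N at 70: take 21 of its 22 ; requirement met.
Supplier 10: unused.
Cost = 25×40 + 4×50 + 21×70 = 2670.

2670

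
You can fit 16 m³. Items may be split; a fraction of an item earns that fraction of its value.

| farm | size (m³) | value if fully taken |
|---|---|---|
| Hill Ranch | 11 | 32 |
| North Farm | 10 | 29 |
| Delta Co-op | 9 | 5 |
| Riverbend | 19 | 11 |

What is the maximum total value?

Rank by value-to-size ratio: Hill Ranch 32/11≈2.91, North Farm 29/10≈2.9, Riverbend 11/19≈0.579, Delta Co-op 5/9≈0.556.
Take all of Hill Ranch (11 m³, value 32) ; 5 m³ left.
Fill the last 5 m³ with part of North Farm: 5/10 of it earns 14.5.
Total value = 46.5.

46.5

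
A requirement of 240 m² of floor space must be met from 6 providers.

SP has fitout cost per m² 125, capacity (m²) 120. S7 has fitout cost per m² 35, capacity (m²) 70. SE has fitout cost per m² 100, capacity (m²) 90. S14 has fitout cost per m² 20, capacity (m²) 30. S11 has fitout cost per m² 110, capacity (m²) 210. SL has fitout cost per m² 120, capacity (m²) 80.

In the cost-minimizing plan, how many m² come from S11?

50

Fill from the cheapest provider first.
S14 (20): use full 30 — 210 m² to go.
S7 (35): use full 70 — 140 m² to go.
Take 90 from SE at 100 — need 50 more.
Take 50 from S11 at 110 to finish.
SL, SP: unused.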